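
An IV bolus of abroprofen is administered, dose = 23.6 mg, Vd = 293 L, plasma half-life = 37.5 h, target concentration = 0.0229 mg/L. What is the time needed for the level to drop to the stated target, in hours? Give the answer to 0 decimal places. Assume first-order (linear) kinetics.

C₀ = Dose / Vd = 23.60 / 293 = 0.08055 mg/L
k = ln2 / t½ = 0.693147 / 37.5 = 0.01848 h⁻¹
t = ln(C₀ / C) / k = ln(0.08055 / 0.0229) / 0.01848
  = ln(3.517) / 0.01848 = 1.258 / 0.01848 = 68.07 h

68 h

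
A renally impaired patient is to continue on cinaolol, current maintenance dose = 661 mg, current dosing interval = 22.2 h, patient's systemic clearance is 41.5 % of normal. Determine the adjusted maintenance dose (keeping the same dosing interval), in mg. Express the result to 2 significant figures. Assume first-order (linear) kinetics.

To keep the same average steady-state level, dosing rate must scale with clearance.
CL ratio = 41.5 / 100 = 0.4150
New dose (same interval) = 661 × 0.4150 = 274.3 mg

270 mg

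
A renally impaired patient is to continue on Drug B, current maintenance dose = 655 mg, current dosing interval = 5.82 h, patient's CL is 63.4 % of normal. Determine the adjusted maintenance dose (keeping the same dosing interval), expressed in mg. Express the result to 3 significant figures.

415 mg

To keep the same average steady-state level, dosing rate must scale with clearance.
CL ratio = 63.4 / 100 = 0.6340
New dose (same interval) = 655 × 0.6340 = 415.3 mg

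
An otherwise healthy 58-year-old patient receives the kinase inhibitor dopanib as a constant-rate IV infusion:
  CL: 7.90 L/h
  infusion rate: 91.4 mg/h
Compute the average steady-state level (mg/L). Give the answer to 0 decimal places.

At steady state Css = R₀ / CL = 91.4 / 7.900 = 11.57 mg/L

12 mg/L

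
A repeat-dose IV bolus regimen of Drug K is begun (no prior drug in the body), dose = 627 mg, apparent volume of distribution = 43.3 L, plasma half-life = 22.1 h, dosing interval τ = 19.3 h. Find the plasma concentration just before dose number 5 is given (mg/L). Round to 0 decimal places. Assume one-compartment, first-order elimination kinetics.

C₀ per dose = Dose / Vd = 627 / 43.3 = 14.48 mg/L
k = ln2 / t½ = 0.693147 / 22.1 = 0.03136 h⁻¹
Fraction remaining after one interval: r = e^(−kτ) = e^(−0.03136 × 19.3) = 0.5459
Before dose 5, 4 doses have been given (aged 1τ, 2τ, 3τ, 4τ).
C_trough = C₀ × (r + r² + … + r^4) = C₀ × r(1−r^4)/(1−r)
        = 14.48 × 0.5459 × (1 − 0.08881) / (1 − 0.5459) = 15.86 mg/L

16 mg/L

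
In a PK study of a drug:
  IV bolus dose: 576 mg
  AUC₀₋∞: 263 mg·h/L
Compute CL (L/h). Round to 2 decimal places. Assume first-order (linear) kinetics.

CL = Dose / AUC = 576 / 263 = 2.190 L/h

2.19 L/h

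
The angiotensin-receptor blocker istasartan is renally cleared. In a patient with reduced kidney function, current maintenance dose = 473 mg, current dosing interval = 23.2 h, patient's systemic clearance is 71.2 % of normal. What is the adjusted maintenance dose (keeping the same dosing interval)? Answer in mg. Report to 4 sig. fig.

336.8 mg

To keep the same average steady-state level, dosing rate must scale with clearance.
CL ratio = 71.2 / 100 = 0.7120
New dose (same interval) = 473 × 0.7120 = 336.8 mg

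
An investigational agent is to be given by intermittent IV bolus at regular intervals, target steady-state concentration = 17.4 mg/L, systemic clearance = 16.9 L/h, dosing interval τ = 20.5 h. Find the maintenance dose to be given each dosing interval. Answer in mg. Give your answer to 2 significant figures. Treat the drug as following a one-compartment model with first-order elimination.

At steady state, Dose/τ = Css × CL.
Dose = Css × CL × τ = 17.4 × 16.90 × 20.5 = 6028 mg

6000 mg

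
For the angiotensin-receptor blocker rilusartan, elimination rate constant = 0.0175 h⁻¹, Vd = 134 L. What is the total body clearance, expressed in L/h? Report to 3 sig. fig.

CL = k × Vd = 0.0175 × 134 = 2.345 L/h

2.35 L/h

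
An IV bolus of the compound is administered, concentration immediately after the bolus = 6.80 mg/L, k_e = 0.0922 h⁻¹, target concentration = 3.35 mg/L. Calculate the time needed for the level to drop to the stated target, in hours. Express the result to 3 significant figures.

t = ln(C₀ / C) / k = ln(6.800 / 3.35) / 0.09220
  = ln(2.030) / 0.09220 = 0.7080 / 0.09220 = 7.679 h

7.68 h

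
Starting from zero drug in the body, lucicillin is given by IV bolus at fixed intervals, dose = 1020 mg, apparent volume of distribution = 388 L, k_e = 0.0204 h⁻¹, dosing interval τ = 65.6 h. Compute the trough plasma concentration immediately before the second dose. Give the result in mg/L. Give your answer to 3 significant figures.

0.690 mg/L

C₀ per dose = Dose / Vd = 1020 / 388 = 2.629 mg/L
Fraction remaining after one interval: r = e^(−kτ) = e^(−0.02040 × 65.6) = 0.2623
Before dose 2, 1 dose has been given (aged 1τ).
C_trough = C₀ × r = 2.629 × 0.2623 = 0.6896 mg/L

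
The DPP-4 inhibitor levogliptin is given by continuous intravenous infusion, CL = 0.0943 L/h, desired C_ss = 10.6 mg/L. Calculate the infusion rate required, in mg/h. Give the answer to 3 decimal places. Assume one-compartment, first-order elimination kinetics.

1.000 mg/h

At steady state, infusion rate R₀ = Css × CL = 10.6 × 0.09430 = 0.9996 mg/h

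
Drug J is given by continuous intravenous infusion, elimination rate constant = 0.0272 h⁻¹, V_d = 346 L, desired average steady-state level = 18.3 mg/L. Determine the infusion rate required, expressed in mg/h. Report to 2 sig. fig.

170 mg/h

CL = k × Vd = 0.02720 × 346 = 9.411 L/h
At steady state, infusion rate R₀ = Css × CL = 18.3 × 9.411 = 172.2 mg/h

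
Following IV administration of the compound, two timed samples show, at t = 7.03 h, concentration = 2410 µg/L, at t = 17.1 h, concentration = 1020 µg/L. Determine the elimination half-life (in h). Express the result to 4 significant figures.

k = ln(C₁/C₂) / (t₂ − t₁) = ln(2410/1020) / (17.1 − 7.03)
  = 0.8598 / 10.07 = 0.08538 h⁻¹
t½ = ln2 / k = 0.693147 / 0.08538 = 8.118 h

8.118 h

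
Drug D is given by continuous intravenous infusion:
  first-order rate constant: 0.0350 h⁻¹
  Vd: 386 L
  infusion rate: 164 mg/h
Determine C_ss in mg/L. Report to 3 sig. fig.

CL = k × Vd = 0.03500 × 386 = 13.51 L/h
At steady state Css = R₀ / CL = 164 / 13.51 = 12.14 mg/L

12.1 mg/L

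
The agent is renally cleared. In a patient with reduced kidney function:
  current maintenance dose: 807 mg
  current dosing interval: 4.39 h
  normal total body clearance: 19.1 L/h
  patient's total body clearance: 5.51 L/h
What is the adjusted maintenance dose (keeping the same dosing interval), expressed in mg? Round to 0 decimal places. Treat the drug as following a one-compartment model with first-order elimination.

233 mg

To keep the same average steady-state level, dosing rate must scale with clearance.
CL ratio = 5.51 / 19.1 = 0.2885
New dose (same interval) = 807 × 0.2885 = 232.8 mg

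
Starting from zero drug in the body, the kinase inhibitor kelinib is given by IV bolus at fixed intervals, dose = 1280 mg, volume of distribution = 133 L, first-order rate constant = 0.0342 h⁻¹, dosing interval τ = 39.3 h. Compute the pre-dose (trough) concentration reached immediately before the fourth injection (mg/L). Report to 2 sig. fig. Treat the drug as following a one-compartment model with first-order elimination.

C₀ per dose = Dose / Vd = 1280 / 133 = 9.624 mg/L
Fraction remaining after one interval: r = e^(−kτ) = e^(−0.03420 × 39.3) = 0.2608
Before dose 4, 3 doses have been given (aged 1τ, 2τ, 3τ).
C_trough = C₀ × (r + r² + … + r^3) = C₀ × r(1−r^3)/(1−r)
        = 9.624 × 0.2608 × (1 − 0.01774) / (1 − 0.2608) = 3.335 mg/L

3.3 mg/L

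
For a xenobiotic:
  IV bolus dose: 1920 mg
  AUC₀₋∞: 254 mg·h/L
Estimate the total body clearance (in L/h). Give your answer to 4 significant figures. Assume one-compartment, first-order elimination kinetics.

CL = Dose / AUC = 1920 / 254 = 7.559 L/h

7.559 L/h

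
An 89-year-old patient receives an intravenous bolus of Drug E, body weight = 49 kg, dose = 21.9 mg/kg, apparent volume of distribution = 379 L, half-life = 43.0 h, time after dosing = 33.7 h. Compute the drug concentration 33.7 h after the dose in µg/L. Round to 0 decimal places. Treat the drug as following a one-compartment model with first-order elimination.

1645 µg/L

Total dose = 21.9 × 49 = 1073 mg
C₀ = Dose / Vd = 1073 / 379 = 2.831 mg/L
k = ln2 / t½ = 0.693147 / 43.0 = 0.01612 h⁻¹
C = C₀ · e^(−k·t) = 2.831 × e^(−0.01612 × 33.7)
  = 2.831 × 0.5809 = 1.645 mg/L
Convert: 1.645 mg/L × 1000 = 1645 µg/L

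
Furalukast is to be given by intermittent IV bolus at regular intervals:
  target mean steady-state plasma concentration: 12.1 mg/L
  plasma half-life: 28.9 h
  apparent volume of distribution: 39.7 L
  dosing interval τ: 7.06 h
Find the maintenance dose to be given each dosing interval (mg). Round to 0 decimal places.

81 mg

k = ln2 / t½ = 0.693147 / 28.9 = 0.02398 h⁻¹
CL = k × Vd = 0.02398 × 39.7 = 0.9520 L/h
At steady state, Dose/τ = Css × CL.
Dose = Css × CL × τ = 12.1 × 0.9520 × 7.06 = 81.33 mg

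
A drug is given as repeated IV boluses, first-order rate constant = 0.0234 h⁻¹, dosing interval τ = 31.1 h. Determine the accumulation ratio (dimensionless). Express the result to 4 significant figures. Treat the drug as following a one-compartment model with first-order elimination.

e^(−kτ) = e^(−0.02340 × 31.1) = 0.4830
Accumulation ratio R = 1 / (1 − e^(−kτ)) = 1 / (1 − 0.4830) = 1.934

1.934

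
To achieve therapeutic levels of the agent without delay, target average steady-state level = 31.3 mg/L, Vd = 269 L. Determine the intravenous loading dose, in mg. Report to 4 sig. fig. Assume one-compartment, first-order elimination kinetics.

8420 mg

LD = Css × Vd = 31.3 × 269 = 8420 mg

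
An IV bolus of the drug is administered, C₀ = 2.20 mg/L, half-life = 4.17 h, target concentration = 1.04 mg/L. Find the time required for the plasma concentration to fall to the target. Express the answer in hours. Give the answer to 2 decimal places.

4.51 h

k = ln2 / t½ = 0.693147 / 4.17 = 0.1662 h⁻¹
t = ln(C₀ / C) / k = ln(2.200 / 1.04) / 0.1662
  = ln(2.115) / 0.1662 = 0.7491 / 0.1662 = 4.507 h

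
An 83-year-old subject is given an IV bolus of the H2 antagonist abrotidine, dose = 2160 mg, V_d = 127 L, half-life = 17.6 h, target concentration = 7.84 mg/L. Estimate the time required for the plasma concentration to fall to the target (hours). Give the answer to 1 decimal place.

19.7 h

C₀ = Dose / Vd = 2160 / 127 = 17.01 mg/L
k = ln2 / t½ = 0.693147 / 17.6 = 0.03938 h⁻¹
t = ln(C₀ / C) / k = ln(17.01 / 7.84) / 0.03938
  = ln(2.170) / 0.03938 = 0.7747 / 0.03938 = 19.67 h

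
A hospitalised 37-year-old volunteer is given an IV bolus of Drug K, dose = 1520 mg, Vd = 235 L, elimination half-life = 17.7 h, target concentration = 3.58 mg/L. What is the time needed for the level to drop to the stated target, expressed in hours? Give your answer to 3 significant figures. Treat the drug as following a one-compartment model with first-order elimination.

15.1 h

C₀ = Dose / Vd = 1520 / 235 = 6.468 mg/L
k = ln2 / t½ = 0.693147 / 17.7 = 0.03916 h⁻¹
t = ln(C₀ / C) / k = ln(6.468 / 3.58) / 0.03916
  = ln(1.807) / 0.03916 = 0.5917 / 0.03916 = 15.11 h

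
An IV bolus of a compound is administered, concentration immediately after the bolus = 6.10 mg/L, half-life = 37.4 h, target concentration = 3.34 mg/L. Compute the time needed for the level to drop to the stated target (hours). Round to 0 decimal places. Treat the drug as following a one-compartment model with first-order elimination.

k = ln2 / t½ = 0.693147 / 37.4 = 0.01853 h⁻¹
t = ln(C₀ / C) / k = ln(6.100 / 3.34) / 0.01853
  = ln(1.826) / 0.01853 = 0.6021 / 0.01853 = 32.49 h

32 h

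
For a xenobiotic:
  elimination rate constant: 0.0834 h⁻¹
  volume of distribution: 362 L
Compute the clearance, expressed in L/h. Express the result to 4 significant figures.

30.19 L/h

CL = k × Vd = 0.0834 × 362 = 30.19 L/h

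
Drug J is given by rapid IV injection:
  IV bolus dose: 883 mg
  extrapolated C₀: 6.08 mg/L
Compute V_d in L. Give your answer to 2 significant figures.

150 L

Vd = Dose / C₀ = 883.0 / 6.08 = 145.2 L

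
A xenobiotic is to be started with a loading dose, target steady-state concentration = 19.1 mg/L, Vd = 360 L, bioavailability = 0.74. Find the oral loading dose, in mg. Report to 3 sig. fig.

9290 mg

LD = Css × Vd / F = 19.1 × 360 / 0.74 = 9292 mg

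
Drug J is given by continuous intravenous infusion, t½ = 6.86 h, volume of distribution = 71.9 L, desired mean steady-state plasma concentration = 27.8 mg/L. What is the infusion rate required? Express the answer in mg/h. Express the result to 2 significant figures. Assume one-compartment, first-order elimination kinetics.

200 mg/h

k = ln2 / t½ = 0.693147 / 6.86 = 0.1010 h⁻¹
CL = k × Vd = 0.1010 × 71.9 = 7.262 L/h
At steady state, infusion rate R₀ = Css × CL = 27.8 × 7.262 = 201.9 mg/h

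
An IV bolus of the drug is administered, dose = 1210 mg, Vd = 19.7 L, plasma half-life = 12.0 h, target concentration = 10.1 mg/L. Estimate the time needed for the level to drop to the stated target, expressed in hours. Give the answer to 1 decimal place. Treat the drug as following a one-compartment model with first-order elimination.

31.3 h

C₀ = Dose / Vd = 1210 / 19.7 = 61.42 mg/L
k = ln2 / t½ = 0.693147 / 12.0 = 0.05776 h⁻¹
t = ln(C₀ / C) / k = ln(61.42 / 10.1) / 0.05776
  = ln(6.081) / 0.05776 = 1.805 / 0.05776 = 31.25 h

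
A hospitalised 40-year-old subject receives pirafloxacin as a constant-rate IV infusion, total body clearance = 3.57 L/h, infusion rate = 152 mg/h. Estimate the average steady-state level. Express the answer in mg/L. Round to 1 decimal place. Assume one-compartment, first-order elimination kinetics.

42.6 mg/L

At steady state Css = R₀ / CL = 152 / 3.570 = 42.58 mg/L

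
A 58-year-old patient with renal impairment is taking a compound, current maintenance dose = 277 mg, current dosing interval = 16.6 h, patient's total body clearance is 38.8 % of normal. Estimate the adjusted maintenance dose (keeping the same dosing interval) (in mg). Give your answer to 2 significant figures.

To keep the same average steady-state level, dosing rate must scale with clearance.
CL ratio = 38.8 / 100 = 0.3880
New dose (same interval) = 277 × 0.3880 = 107.5 mg

110 mg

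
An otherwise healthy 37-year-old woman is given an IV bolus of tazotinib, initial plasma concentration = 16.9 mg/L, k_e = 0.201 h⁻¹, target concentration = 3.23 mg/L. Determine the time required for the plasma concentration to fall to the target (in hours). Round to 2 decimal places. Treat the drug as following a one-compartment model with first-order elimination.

8.23 h

t = ln(C₀ / C) / k = ln(16.90 / 3.23) / 0.2010
  = ln(5.232) / 0.2010 = 1.655 / 0.2010 = 8.234 h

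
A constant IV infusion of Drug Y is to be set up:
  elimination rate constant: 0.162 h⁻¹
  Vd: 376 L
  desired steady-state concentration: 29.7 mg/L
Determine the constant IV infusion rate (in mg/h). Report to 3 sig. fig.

CL = k × Vd = 0.1620 × 376 = 60.91 L/h
At steady state, infusion rate R₀ = Css × CL = 29.7 × 60.91 = 1809 mg/h

1810 mg/h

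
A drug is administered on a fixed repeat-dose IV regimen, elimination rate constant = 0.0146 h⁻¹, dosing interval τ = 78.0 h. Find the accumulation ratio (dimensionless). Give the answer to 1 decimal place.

e^(−kτ) = e^(−0.01460 × 78.0) = 0.3202
Accumulation ratio R = 1 / (1 − e^(−kτ)) = 1 / (1 − 0.3202) = 1.471

1.5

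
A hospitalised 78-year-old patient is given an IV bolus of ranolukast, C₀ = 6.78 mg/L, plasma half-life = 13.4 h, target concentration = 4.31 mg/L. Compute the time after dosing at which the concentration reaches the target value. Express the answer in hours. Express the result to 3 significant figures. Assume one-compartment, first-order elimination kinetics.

8.76 h

k = ln2 / t½ = 0.693147 / 13.4 = 0.05173 h⁻¹
t = ln(C₀ / C) / k = ln(6.780 / 4.31) / 0.05173
  = ln(1.573) / 0.05173 = 0.4530 / 0.05173 = 8.757 h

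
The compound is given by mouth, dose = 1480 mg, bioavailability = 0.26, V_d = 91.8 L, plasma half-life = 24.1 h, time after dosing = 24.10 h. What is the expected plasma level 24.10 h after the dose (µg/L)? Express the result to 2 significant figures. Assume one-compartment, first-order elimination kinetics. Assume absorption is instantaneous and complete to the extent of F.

Amount reaching circulation = F × Dose = 0.26 × 1480 = 384.8 mg
C₀ = F·Dose / Vd = 384.8 / 91.8 = 4.192 mg/L
k = ln2 / t½ = 0.693147 / 24.1 = 0.02876 h⁻¹
t / t½ = 24.10 / 24.1 = 1 half-lives
C = C₀ × (1/2)^1 = 4.192 × 0.5000 = 2.096 mg/L
Convert: 2.096 mg/L × 1000 = 2096 µg/L

2100 µg/L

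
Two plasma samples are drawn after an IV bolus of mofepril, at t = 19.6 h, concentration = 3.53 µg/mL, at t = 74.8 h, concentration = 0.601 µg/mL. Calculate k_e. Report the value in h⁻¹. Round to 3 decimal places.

0.032 h⁻¹

k = ln(C₁/C₂) / (t₂ − t₁) = ln(3.53/0.601) / (74.8 − 19.6)
  = 1.770 / 55.20 = 0.03207 h⁻¹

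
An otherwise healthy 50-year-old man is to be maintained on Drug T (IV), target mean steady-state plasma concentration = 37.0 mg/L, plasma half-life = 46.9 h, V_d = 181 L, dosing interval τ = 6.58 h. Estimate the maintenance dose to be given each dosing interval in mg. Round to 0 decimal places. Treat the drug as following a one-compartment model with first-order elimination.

651 mg

k = ln2 / t½ = 0.693147 / 46.9 = 0.01478 h⁻¹
CL = k × Vd = 0.01478 × 181 = 2.675 L/h
At steady state, Dose/τ = Css × CL.
Dose = Css × CL × τ = 37.0 × 2.675 × 6.58 = 651.3 mg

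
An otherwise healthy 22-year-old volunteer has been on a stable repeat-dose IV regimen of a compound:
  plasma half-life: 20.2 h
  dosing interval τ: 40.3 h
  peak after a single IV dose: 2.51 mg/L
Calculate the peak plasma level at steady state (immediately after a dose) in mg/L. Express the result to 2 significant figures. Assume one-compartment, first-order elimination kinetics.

k = ln2 / t½ = 0.693147 / 20.2 = 0.03431 h⁻¹
e^(−kτ) = e^(−0.03431 × 40.3) = 0.2509
Accumulation ratio R = 1 / (1 − e^(−kτ)) = 1 / (1 − 0.2509) = 1.335
Steady-state peak = C₀ × R = 2.51 × 1.335 = 3.351 mg/L

3.4 mg/L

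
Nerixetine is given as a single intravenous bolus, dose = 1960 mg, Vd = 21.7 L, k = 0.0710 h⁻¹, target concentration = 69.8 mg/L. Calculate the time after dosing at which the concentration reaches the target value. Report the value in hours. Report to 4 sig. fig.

3.630 h

C₀ = Dose / Vd = 1960 / 21.7 = 90.32 mg/L
t = ln(C₀ / C) / k = ln(90.32 / 69.8) / 0.07100
  = ln(1.294) / 0.07100 = 0.2577 / 0.07100 = 3.630 h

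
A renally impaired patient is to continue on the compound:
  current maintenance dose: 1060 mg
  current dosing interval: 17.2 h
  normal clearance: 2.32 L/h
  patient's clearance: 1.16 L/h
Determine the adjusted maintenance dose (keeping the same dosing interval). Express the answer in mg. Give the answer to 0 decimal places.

530 mg

To keep the same average steady-state level, dosing rate must scale with clearance.
CL ratio = 1.16 / 2.32 = 0.5000
New dose (same interval) = 1060 × 0.5000 = 530.0 mg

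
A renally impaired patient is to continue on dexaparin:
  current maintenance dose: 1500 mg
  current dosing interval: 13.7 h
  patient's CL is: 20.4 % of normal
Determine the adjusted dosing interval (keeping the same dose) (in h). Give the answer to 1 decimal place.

67.2 h

To keep the same average steady-state level, dosing rate must scale with clearance.
CL ratio = 20.4 / 100 = 0.2040
New interval (same dose) = 13.7 / 0.2040 = 67.16 h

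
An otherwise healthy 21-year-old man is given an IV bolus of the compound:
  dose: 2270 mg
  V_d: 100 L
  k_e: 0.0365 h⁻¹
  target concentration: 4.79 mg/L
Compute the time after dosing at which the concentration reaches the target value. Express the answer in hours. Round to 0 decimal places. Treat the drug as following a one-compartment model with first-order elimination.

43 h

C₀ = Dose / Vd = 2270 / 100 = 22.70 mg/L
t = ln(C₀ / C) / k = ln(22.70 / 4.79) / 0.03650
  = ln(4.739) / 0.03650 = 1.556 / 0.03650 = 42.63 h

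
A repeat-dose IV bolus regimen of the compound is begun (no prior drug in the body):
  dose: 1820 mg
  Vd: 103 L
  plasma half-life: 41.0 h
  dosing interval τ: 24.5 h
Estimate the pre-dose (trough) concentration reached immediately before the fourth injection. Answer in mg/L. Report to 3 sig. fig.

24.5 mg/L

C₀ per dose = Dose / Vd = 1820 / 103 = 17.67 mg/L
k = ln2 / t½ = 0.693147 / 41.0 = 0.01691 h⁻¹
Fraction remaining after one interval: r = e^(−kτ) = e^(−0.01691 × 24.5) = 0.6608
Before dose 4, 3 doses have been given (aged 1τ, 2τ, 3τ).
C_trough = C₀ × (r + r² + … + r^3) = C₀ × r(1−r^3)/(1−r)
        = 17.67 × 0.6608 × (1 − 0.2885) / (1 − 0.6608) = 24.49 mg/L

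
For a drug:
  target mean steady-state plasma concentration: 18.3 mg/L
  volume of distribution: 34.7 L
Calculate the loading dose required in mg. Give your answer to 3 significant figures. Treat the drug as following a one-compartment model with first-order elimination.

LD = Css × Vd = 18.3 × 34.7 = 635.0 mg

635 mg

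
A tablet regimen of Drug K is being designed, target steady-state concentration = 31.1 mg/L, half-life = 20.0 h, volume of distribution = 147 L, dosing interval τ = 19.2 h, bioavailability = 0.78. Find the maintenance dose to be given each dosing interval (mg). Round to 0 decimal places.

3900 mg

k = ln2 / t½ = 0.693147 / 20.0 = 0.03466 h⁻¹
CL = k × Vd = 0.03466 × 147 = 5.095 L/h
At steady state, F × (Dose/τ) = Css × CL.
Dose = Css × CL × τ / F = 31.1 × 5.095 × 19.2 / 0.78 = 3900 mg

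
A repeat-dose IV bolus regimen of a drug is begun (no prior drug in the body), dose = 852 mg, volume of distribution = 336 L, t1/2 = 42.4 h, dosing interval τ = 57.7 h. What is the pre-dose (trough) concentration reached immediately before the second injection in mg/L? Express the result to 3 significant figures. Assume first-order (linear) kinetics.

0.987 mg/L

C₀ per dose = Dose / Vd = 852 / 336 = 2.536 mg/L
k = ln2 / t½ = 0.693147 / 42.4 = 0.01635 h⁻¹
Fraction remaining after one interval: r = e^(−kτ) = e^(−0.01635 × 57.7) = 0.3893
Before dose 2, 1 dose has been given (aged 1τ).
C_trough = C₀ × r = 2.536 × 0.3893 = 0.9873 mg/L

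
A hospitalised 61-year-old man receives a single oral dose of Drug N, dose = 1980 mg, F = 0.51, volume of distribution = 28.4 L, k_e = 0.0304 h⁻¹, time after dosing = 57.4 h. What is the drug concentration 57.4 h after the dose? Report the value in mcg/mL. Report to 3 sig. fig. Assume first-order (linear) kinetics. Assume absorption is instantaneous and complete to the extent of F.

Amount reaching circulation = F × Dose = 0.51 × 1980 = 1010 mg
C₀ = F·Dose / Vd = 1010 / 28.4 = 35.56 mg/L
C = C₀ · e^(−k·t) = 35.56 × e^(−0.03040 × 57.4)
  = 35.56 × 0.1747 = 6.212 mg/L
(6.212 mg/L = 6.212 mcg/mL)

6.21 mcg/mL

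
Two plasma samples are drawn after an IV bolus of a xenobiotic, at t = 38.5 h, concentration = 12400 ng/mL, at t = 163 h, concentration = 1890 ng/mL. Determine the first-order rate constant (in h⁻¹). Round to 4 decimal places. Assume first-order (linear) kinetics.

k = ln(C₁/C₂) / (t₂ − t₁) = ln(12400/1890) / (163 − 38.5)
  = 1.881 / 124.5 = 0.01511 h⁻¹

0.0151 h⁻¹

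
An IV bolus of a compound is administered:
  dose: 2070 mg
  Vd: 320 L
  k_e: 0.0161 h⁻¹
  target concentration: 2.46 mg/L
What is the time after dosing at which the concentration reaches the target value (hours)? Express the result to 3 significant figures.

60.1 h

C₀ = Dose / Vd = 2070 / 320 = 6.469 mg/L
t = ln(C₀ / C) / k = ln(6.469 / 2.46) / 0.01610
  = ln(2.630) / 0.01610 = 0.9670 / 0.01610 = 60.06 h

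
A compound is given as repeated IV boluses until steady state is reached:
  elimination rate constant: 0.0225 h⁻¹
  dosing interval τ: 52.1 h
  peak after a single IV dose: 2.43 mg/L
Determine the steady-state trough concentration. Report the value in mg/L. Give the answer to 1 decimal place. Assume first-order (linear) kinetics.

e^(−kτ) = e^(−0.02250 × 52.1) = 0.3097
Accumulation ratio R = 1 / (1 − e^(−kτ)) = 1 / (1 − 0.3097) = 1.449
Steady-state trough = C₀ × R × e^(−kτ) = 2.43 × 1.449 × 0.3097 = 1.090 mg/L

1.1 mg/L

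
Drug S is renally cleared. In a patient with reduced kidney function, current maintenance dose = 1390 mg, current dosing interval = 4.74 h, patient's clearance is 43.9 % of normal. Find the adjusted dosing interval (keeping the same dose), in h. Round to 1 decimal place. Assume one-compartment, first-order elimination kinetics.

10.8 h

To keep the same average steady-state level, dosing rate must scale with clearance.
CL ratio = 43.9 / 100 = 0.4390
New interval (same dose) = 4.74 / 0.4390 = 10.80 h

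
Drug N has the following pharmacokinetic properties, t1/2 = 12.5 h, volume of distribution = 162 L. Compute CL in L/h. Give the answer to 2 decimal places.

k = ln2 / t½ = 0.693147 / 12.5 = 0.05545 h⁻¹
CL = k × Vd = 0.05545 × 162 = 8.983 L/h

8.98 L/h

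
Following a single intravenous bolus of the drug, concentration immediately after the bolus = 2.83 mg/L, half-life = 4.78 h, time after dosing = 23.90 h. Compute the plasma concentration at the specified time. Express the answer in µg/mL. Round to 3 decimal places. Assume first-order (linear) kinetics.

k = ln2 / t½ = 0.693147 / 4.78 = 0.1450 h⁻¹
t / t½ = 23.90 / 4.78 = 5 half-lives
C = C₀ × (1/2)^5 = 2.830 × 0.03125 = 0.08844 mg/L
(0.08844 mg/L = 0.08844 µg/mL)

0.088 µg/mL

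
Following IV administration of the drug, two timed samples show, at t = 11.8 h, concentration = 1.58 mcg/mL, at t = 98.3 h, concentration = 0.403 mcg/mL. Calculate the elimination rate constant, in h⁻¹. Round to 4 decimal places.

k = ln(C₁/C₂) / (t₂ − t₁) = ln(1.58/0.403) / (98.3 − 11.8)
  = 1.366 / 86.50 = 0.01579 h⁻¹

0.0158 h⁻¹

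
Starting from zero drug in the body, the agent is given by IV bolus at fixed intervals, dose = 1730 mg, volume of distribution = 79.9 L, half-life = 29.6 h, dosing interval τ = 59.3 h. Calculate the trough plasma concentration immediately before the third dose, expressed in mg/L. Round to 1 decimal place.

6.7 mg/L

C₀ per dose = Dose / Vd = 1730 / 79.9 = 21.65 mg/L
k = ln2 / t½ = 0.693147 / 29.6 = 0.02342 h⁻¹
Fraction remaining after one interval: r = e^(−kτ) = e^(−0.02342 × 59.3) = 0.2494
Before dose 3, 2 doses have been given (aged 1τ, 2τ).
C_trough = C₀ × (r + r²) = 21.65 × (0.2494 + 0.06220) = 6.746 mg/L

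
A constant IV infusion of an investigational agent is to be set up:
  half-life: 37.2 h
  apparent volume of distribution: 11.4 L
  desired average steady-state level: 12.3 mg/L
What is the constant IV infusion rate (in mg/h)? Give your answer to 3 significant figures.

k = ln2 / t½ = 0.693147 / 37.2 = 0.01863 h⁻¹
CL = k × Vd = 0.01863 × 11.4 = 0.2124 L/h
At steady state, infusion rate R₀ = Css × CL = 12.3 × 0.2124 = 2.613 mg/h

2.61 mg/h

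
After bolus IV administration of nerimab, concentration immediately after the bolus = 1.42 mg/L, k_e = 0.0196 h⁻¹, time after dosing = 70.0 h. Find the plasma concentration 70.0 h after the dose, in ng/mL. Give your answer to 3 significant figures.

C = C₀ · e^(−k·t) = 1.420 × e^(−0.01960 × 70.0)
  = 1.420 × 0.2536 = 0.3601 mg/L
Convert: 0.3601 mg/L × 1000 = 360.1 ng/mL

360 ng/mL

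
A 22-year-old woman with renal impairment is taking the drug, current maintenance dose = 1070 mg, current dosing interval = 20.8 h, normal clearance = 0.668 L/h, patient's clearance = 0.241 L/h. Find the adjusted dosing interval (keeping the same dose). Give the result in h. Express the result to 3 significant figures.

57.7 h

To keep the same average steady-state level, dosing rate must scale with clearance.
CL ratio = 0.241 / 0.668 = 0.3608
New interval (same dose) = 20.8 / 0.3608 = 57.65 h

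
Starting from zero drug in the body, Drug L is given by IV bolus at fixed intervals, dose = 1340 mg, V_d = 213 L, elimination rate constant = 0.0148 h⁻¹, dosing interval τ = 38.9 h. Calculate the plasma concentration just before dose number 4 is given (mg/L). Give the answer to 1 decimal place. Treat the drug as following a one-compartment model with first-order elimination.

6.6 mg/L

C₀ per dose = Dose / Vd = 1340 / 213 = 6.291 mg/L
Fraction remaining after one interval: r = e^(−kτ) = e^(−0.01480 × 38.9) = 0.5623
Before dose 4, 3 doses have been given (aged 1τ, 2τ, 3τ).
C_trough = C₀ × (r + r² + … + r^3) = C₀ × r(1−r^3)/(1−r)
        = 6.291 × 0.5623 × (1 − 0.1778) / (1 − 0.5623) = 6.645 mg/L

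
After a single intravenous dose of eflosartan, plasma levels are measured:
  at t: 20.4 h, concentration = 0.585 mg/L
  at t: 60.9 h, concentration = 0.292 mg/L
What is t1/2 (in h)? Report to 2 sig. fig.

k = ln(C₁/C₂) / (t₂ − t₁) = ln(0.585/0.292) / (60.9 − 20.4)
  = 0.6949 / 40.50 = 0.01716 h⁻¹
t½ = ln2 / k = 0.693147 / 0.01716 = 40.39 h

40 h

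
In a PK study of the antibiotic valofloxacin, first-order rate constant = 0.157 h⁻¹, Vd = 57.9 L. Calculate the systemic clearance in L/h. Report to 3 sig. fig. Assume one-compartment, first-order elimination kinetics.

CL = k × Vd = 0.157 × 57.9 = 9.090 L/h

9.09 L/h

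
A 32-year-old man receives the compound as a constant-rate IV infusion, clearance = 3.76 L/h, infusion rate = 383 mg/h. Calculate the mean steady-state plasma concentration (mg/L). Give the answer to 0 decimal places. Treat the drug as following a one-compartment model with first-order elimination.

At steady state Css = R₀ / CL = 383 / 3.760 = 101.9 mg/L

102 mg/L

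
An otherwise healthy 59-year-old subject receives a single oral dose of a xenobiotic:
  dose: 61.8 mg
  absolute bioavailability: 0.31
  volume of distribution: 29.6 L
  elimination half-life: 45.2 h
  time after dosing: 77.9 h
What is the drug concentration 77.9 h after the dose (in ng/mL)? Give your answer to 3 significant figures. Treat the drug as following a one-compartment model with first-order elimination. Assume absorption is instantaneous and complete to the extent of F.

Amount reaching circulation = F × Dose = 0.31 × 61.80 = 19.16 mg
C₀ = F·Dose / Vd = 19.16 / 29.6 = 0.6473 mg/L
k = ln2 / t½ = 0.693147 / 45.2 = 0.01534 h⁻¹
C = C₀ · e^(−k·t) = 0.6473 × e^(−0.01534 × 77.9)
  = 0.6473 × 0.3027 = 0.1959 mg/L
Convert: 0.1959 mg/L × 1000 = 195.9 ng/mL

196 ng/mL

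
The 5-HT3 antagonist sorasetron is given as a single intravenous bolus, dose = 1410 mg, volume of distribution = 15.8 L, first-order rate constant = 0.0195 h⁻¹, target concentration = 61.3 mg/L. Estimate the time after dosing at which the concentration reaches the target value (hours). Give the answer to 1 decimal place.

C₀ = Dose / Vd = 1410 / 15.8 = 89.24 mg/L
t = ln(C₀ / C) / k = ln(89.24 / 61.3) / 0.01950
  = ln(1.456) / 0.01950 = 0.3757 / 0.01950 = 19.27 h

19.3 h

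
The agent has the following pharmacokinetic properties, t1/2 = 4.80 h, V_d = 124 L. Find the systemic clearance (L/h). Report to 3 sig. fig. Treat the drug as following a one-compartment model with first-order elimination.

k = ln2 / t½ = 0.693147 / 4.80 = 0.1444 h⁻¹
CL = k × Vd = 0.1444 × 124 = 17.91 L/h

17.9 L/h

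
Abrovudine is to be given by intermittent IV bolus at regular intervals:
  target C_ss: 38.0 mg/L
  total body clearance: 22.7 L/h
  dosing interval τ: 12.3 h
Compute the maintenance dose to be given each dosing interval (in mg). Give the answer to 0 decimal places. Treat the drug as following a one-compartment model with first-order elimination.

At steady state, Dose/τ = Css × CL.
Dose = Css × CL × τ = 38.0 × 22.70 × 12.3 = 10610 mg

10610 mg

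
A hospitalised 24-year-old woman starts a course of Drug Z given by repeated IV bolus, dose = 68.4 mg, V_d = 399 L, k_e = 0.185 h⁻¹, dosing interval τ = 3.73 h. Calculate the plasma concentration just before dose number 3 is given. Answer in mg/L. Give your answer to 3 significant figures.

C₀ per dose = Dose / Vd = 68.4 / 399 = 0.1714 mg/L
Fraction remaining after one interval: r = e^(−kτ) = e^(−0.1850 × 3.73) = 0.5016
Before dose 3, 2 doses have been given (aged 1τ, 2τ).
C_trough = C₀ × (r + r²) = 0.1714 × (0.5016 + 0.2516) = 0.1291 mg/L

0.129 mg/L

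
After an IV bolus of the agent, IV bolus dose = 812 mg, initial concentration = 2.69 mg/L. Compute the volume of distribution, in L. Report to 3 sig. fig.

302 L

Vd = Dose / C₀ = 812.0 / 2.69 = 301.9 L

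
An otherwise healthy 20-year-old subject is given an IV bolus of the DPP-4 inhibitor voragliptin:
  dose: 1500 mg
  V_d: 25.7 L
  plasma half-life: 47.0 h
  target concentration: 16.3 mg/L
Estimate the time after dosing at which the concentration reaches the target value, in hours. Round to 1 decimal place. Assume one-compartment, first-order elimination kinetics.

86.5 h

C₀ = Dose / Vd = 1500 / 25.7 = 58.37 mg/L
k = ln2 / t½ = 0.693147 / 47.0 = 0.01475 h⁻¹
t = ln(C₀ / C) / k = ln(58.37 / 16.3) / 0.01475
  = ln(3.581) / 0.01475 = 1.276 / 0.01475 = 86.51 h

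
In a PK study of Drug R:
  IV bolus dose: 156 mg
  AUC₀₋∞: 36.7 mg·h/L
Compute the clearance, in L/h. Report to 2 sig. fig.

4.3 L/h

CL = Dose / AUC = 156 / 36.7 = 4.251 L/h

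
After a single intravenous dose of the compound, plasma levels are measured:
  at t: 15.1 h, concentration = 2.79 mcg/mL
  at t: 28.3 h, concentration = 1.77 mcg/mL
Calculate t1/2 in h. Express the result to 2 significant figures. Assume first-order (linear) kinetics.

20 h

k = ln(C₁/C₂) / (t₂ − t₁) = ln(2.79/1.77) / (28.3 − 15.1)
  = 0.4551 / 13.20 = 0.03448 h⁻¹
t½ = ln2 / k = 0.693147 / 0.03448 = 20.10 h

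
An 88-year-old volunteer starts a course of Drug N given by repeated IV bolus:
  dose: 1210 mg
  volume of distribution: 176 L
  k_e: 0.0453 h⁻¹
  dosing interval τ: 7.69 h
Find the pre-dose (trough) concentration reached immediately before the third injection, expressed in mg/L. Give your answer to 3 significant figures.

8.28 mg/L

C₀ per dose = Dose / Vd = 1210 / 176 = 6.875 mg/L
Fraction remaining after one interval: r = e^(−kτ) = e^(−0.04530 × 7.69) = 0.7058
Before dose 3, 2 doses have been given (aged 1τ, 2τ).
C_trough = C₀ × (r + r²) = 6.875 × (0.7058 + 0.4982) = 8.278 mg/L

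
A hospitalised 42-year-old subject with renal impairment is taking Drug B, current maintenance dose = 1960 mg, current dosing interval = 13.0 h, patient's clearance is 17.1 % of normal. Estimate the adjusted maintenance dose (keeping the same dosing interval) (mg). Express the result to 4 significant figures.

To keep the same average steady-state level, dosing rate must scale with clearance.
CL ratio = 17.1 / 100 = 0.1710
New dose (same interval) = 1960 × 0.1710 = 335.2 mg

335.2 mg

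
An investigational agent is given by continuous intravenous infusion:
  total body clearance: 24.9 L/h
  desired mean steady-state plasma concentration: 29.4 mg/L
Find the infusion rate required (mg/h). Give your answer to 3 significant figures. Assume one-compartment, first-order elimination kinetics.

732 mg/h

At steady state, infusion rate R₀ = Css × CL = 29.4 × 24.90 = 732.1 mg/h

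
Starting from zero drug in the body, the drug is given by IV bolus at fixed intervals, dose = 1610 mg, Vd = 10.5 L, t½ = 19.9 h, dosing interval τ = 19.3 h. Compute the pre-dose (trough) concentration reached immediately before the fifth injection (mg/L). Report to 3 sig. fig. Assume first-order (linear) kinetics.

C₀ per dose = Dose / Vd = 1610 / 10.5 = 153.3 mg/L
k = ln2 / t½ = 0.693147 / 19.9 = 0.03483 h⁻¹
Fraction remaining after one interval: r = e^(−kτ) = e^(−0.03483 × 19.3) = 0.5106
Before dose 5, 4 doses have been given (aged 1τ, 2τ, 3τ, 4τ).
C_trough = C₀ × (r + r² + … + r^4) = C₀ × r(1−r^4)/(1−r)
        = 153.3 × 0.5106 × (1 − 0.06797) / (1 − 0.5106) = 149.1 mg/L

149 mg/L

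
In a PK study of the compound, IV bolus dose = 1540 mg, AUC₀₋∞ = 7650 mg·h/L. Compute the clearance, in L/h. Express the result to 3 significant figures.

0.201 L/h

CL = Dose / AUC = 1540 / 7650 = 0.2013 L/h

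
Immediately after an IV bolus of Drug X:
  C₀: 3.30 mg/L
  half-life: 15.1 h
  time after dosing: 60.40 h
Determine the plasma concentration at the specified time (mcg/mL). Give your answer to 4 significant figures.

0.2063 mcg/mL

k = ln2 / t½ = 0.693147 / 15.1 = 0.04590 h⁻¹
t / t½ = 60.40 / 15.1 = 4 half-lives
C = C₀ × (1/2)^4 = 3.300 × 0.06250 = 0.2063 mg/L
(0.2063 mg/L = 0.2063 mcg/mL)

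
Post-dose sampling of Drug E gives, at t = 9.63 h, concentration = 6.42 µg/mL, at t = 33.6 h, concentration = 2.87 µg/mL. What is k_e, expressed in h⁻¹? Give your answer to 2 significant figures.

0.034 h⁻¹

k = ln(C₁/C₂) / (t₂ − t₁) = ln(6.42/2.87) / (33.6 − 9.63)
  = 0.8051 / 23.97 = 0.03359 h⁻¹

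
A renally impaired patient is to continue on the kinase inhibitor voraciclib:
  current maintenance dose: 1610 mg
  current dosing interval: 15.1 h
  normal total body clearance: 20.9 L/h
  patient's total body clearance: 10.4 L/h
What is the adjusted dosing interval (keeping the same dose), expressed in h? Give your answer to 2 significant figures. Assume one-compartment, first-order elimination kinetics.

30 h

To keep the same average steady-state level, dosing rate must scale with clearance.
CL ratio = 10.4 / 20.9 = 0.4976
New interval (same dose) = 15.1 / 0.4976 = 30.35 h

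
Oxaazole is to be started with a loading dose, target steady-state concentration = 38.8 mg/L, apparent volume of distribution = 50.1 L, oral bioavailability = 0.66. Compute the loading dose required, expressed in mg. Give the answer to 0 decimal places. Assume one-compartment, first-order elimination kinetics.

LD = Css × Vd / F = 38.8 × 50.1 / 0.66 = 2945 mg

2945 mg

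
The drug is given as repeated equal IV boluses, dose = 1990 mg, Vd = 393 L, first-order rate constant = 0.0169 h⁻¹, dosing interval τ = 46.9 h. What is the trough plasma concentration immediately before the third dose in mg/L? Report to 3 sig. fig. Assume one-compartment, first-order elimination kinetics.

3.33 mg/L

C₀ per dose = Dose / Vd = 1990 / 393 = 5.064 mg/L
Fraction remaining after one interval: r = e^(−kτ) = e^(−0.01690 × 46.9) = 0.4527
Before dose 3, 2 doses have been given (aged 1τ, 2τ).
C_trough = C₀ × (r + r²) = 5.064 × (0.4527 + 0.2049) = 3.330 mg/L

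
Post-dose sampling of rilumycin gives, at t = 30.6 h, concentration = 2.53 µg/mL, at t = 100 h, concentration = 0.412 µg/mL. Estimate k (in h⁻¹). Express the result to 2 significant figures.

k = ln(C₁/C₂) / (t₂ − t₁) = ln(2.53/0.412) / (100 − 30.6)
  = 1.815 / 69.40 = 0.02615 h⁻¹

0.026 h⁻¹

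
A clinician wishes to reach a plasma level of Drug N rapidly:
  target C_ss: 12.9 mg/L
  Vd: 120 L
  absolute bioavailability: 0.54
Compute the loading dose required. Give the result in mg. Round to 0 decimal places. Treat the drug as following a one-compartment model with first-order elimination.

2867 mg

LD = Css × Vd / F = 12.9 × 120 / 0.54 = 2867 mg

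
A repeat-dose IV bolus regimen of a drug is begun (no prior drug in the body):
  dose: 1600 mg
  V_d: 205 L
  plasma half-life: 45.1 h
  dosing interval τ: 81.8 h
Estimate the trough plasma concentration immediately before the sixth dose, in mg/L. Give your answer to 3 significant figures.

3.10 mg/L

C₀ per dose = Dose / Vd = 1600 / 205 = 7.805 mg/L
k = ln2 / t½ = 0.693147 / 45.1 = 0.01537 h⁻¹
Fraction remaining after one interval: r = e^(−kτ) = e^(−0.01537 × 81.8) = 0.2844
Before dose 6, 5 doses have been given (aged 1τ, 2τ, 3τ, 4τ, 5τ).
C_trough = C₀ × (r + r² + … + r^5) = C₀ × r(1−r^5)/(1−r)
        = 7.805 × 0.2844 × (1 − 0.001861) / (1 − 0.2844) = 3.096 mg/L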